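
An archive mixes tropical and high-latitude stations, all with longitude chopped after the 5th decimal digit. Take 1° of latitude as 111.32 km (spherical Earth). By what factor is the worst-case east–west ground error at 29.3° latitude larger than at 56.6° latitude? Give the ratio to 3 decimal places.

Truncating at 5 decimal places can drop up to a full unit in the last place, so the longitude may be off by as much as 1e-05°.
Error at 29.3° = 1e-05° × 111320 × cos 29.3° ≈ 1.1132 × 0.8721 = 0.97079 m.
Error at 56.6° = 1e-05° × 111320 × cos 56.6° ≈ 1.1132 × 0.5505 = 0.6128 m.
Ratio: 0.97079 / 0.6128 = cos 29.3° / cos 56.6° ≈ 1.5842.

1.584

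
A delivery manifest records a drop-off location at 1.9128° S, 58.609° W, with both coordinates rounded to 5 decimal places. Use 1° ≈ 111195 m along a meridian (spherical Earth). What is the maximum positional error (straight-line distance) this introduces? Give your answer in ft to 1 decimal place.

2.6 ft

Rounding to 5 decimal places leaves each coordinate within ±5e-06° of the true value.
Latitude error → 5e-06 × 111195 = 0.555975 m along the meridian.
East–west component at 1.9128°: 5e-06° × 111195 × cos 1.9128° ≈ 5e-06 × 111133 ≈ 0.555665 m.
The two errors are perpendicular, so the maximum displacement is √(0.555975² + 0.555665²) ≈ 0.786048 m.
Converting: 0.786048 m × 3.2808 ft/m ≈ 2.5789 ft.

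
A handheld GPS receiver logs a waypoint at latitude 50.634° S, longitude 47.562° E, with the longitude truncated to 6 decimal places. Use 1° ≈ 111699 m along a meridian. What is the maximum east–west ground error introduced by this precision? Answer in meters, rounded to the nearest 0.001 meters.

0.071 meters

Truncating at 6 decimal places can drop up to a full unit in the last place, so the longitude may be off by as much as 1e-06°.
One degree of longitude at 50.634° is 111699 × cos 50.634° ≈ 111699 × 0.6343 = 70847.5 m.
So at most 1e-06° × 70847.5 ≈ 0.0708475 m east–west.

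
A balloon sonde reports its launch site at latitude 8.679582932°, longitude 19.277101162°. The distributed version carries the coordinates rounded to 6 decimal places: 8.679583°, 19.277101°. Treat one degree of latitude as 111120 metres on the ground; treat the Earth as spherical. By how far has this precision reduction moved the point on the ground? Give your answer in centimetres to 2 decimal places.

Δlat = 8.679582932 − 8.679583 = -0.000000068°; Δlon = 19.277101162 − 19.277101 = +0.000000162°.
North–south shift: -0.000000068 × 111120 = -0.00755616 m.
E–W at 8.67958°: 0.000000162° × 111120 × cos 8.67958° = 0.000000162 × 111120 × 0.9885 ≈ 0.0177953 m.
Distance: √(0.00755616² + 0.0177953²) ≈ 0.0193331 m.
That is 0.0193331 m = 1.9333 cm.

1.93 centimetres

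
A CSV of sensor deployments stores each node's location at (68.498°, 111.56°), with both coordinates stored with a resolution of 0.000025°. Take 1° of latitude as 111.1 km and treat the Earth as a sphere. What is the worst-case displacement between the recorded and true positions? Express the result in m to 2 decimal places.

With a 0.000025° grid the true value lies within half a step, ±0.000025°/2 = ±1.25e-05°, of the stored one.
North–south component: 1.25e-05° × 111100 = 1.38875 m.
Longitude error → 1.25e-05 × 111100 × cos 68.498° = 1.25e-05 × 111100 × 0.3665 ≈ 0.509024 m.
The two errors are perpendicular, so the maximum displacement is √(1.38875² + 0.509024²) ≈ 1.4791 m.

1.48 m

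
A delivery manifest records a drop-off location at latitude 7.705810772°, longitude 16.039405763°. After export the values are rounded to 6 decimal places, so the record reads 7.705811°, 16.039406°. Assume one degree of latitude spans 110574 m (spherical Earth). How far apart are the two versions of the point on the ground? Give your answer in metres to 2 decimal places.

0.04 metres

The latitude changed by -0.000000228° and the longitude by -0.000000237°.
N–S: -0.000000228° × 110574 m/° = -0.0252109 m.
E–W at 7.70581°: -0.000000237° × 110574 × cos 7.70581° = -0.000000237 × 110574 × 0.9910 ≈ -0.0259694 m.
Distance: √(0.0252109² + 0.0259694²) ≈ 0.0361939 m.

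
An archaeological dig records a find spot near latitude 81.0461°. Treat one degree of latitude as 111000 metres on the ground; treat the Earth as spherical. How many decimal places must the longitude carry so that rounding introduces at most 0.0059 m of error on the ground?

At 81.0461° one degree of longitude covers 111000 × cos 81.0461° ≈ 111000 × 0.1556 ≈ 17276 m.
Rounding to N decimal places gives at most 0.5 × 10⁻ᴺ degrees of error, i.e. 0.5 × 10⁻ᴺ × 17276 m.
Setting 8638 × 10⁻ᴺ ≤ 0.0059 gives 10ᴺ ≥ 1.464e+06, i.e. N ≥ 6.17.
N = 6 would give 0.00864 m (too coarse); N = 7 gives 0.000864 m ≤ 0.0059 m.

7 decimal places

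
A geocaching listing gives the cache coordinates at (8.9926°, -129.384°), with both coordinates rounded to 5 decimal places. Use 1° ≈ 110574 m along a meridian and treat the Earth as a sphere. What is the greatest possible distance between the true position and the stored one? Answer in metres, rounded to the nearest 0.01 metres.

0.78 metres

Rounding to 5 decimal places leaves each coordinate within ±5e-06° of the true value.
North–south component: 5e-06° × 110574 = 0.55287 m.
East–west component at 8.9926°: 5e-06° × 110574 × cos 8.9926° ≈ 5e-06 × 109215 ≈ 0.546074 m.
The two errors are perpendicular, so the maximum displacement is √(0.55287² + 0.546074²) ≈ 0.777086 m.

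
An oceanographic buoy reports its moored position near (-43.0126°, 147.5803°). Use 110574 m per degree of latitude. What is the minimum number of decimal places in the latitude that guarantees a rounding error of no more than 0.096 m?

One degree of latitude covers 110574 m.
N decimal places → at most half a unit in the last place, 0.5 × 10⁻ᴺ° = 110574/2 × 10⁻ᴺ m.
Need 0.5 × 110574 × 10⁻ᴺ ≤ 0.096 → 10⁻ᴺ ≤ 1.736e-06, so N ≥ 5.76.
So 6 decimal places suffice (0.0553 m); 5 would allow up to 0.553 m.

6 decimal places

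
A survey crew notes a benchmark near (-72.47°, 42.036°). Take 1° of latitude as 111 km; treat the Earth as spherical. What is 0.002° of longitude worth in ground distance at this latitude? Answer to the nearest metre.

67 metres

0.002° of longitude at 72.47° is 0.002 × 111000 × cos 72.47° ≈ 0.002 × 33433.8 = 66.8675 m.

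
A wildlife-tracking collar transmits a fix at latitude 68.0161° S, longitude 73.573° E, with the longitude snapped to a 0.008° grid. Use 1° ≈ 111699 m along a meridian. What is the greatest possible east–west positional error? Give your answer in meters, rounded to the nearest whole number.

167 meters

With a 0.008° grid the true value lies within half a step, ±0.008°/2 = ±0.004°, of the stored one.
One degree of longitude at 68.0161° is 111699 × cos 68.0161° ≈ 111699 × 0.3743 = 41814.1 m.
Maximum E–W displacement: 0.004 × 41814.1 = 167.256 m.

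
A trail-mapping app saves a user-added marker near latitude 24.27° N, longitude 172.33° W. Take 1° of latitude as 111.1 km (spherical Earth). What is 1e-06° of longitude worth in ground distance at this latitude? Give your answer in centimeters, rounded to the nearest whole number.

10 centimeters

1e-06° of longitude at 24.27° is 1e-06 × 111100 × cos 24.27° ≈ 1e-06 × 101281 = 0.101281 m.
That is 0.101281 m = 10.128 cm.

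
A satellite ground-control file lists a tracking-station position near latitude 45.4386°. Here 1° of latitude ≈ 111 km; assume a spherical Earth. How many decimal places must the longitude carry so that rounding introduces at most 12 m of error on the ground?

At 45.4386° one degree of longitude covers 111000 × cos 45.4386° ≈ 111000 × 0.7017 ≈ 77885.7 m.
With N decimal places the half-ulp bound is 0.5·10⁻ᴺ°, or 0.5·10⁻ᴺ × 77885.7 m on the ground.
Need 0.5 × 77885.7 × 10⁻ᴺ ≤ 12 → 10⁻ᴺ ≤ 3.081e-04, so N ≥ 3.51.
At 3 places the error can reach 38.9 m, but 4 places keeps it to 3.89 m.

4 decimal places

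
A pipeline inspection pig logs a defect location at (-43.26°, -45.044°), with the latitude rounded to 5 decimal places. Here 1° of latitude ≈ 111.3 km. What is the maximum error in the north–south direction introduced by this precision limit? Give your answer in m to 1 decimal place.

Rounding to 5 decimal places leaves the latitude within ±5e-06° of the true value.
So the N–S error is at most 5e-06 × 111300 = 0.5565 m.

0.6 m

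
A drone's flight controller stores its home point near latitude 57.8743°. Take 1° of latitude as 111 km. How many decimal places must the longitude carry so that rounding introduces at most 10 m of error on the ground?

4 decimal places

At 57.8743° one degree of longitude covers 111000 × cos 57.8743° ≈ 111000 × 0.5318 ≈ 59027.4 m.
Rounding to N decimal places gives at most 0.5 × 10⁻ᴺ degrees of error, i.e. 0.5 × 10⁻ᴺ × 59027.4 m.
Need 0.5 × 59027.4 × 10⁻ᴺ ≤ 10 → 10⁻ᴺ ≤ 3.388e-04, so N ≥ 3.47.
At 3 places the error can reach 29.5 m, but 4 places keeps it to 2.95 m.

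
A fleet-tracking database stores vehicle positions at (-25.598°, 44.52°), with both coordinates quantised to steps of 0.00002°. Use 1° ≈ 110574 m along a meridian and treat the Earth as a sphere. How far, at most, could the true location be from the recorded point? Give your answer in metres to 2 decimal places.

1.49 metres

With a 0.00002° grid the true value lies within half a step, ±0.00002°/2 = ±1e-05°, of the stored one.
North–south component: 1e-05° × 110574 = 1.10574 m.
Longitude error → 1e-05 × 110574 × cos 25.598° = 1e-05 × 110574 × 0.9018 ≈ 0.997209 m.
The two errors are perpendicular, so the maximum displacement is √(1.10574² + 0.997209²) ≈ 1.48899 m.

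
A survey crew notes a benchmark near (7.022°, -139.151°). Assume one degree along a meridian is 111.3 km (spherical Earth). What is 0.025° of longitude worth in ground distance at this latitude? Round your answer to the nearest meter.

2762 meters

At 7.022° a degree of longitude is 111300 × cos 7.022° ≈ 110465 m, so 0.025° corresponds to 2761.63 m.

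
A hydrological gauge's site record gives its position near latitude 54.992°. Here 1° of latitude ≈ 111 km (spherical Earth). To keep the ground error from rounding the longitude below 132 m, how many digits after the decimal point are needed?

3 decimal places

At 54.992° one degree of longitude covers 111000 × cos 54.992° ≈ 111000 × 0.5737 ≈ 63679.7 m.
Rounding to N decimal places gives at most 0.5 × 10⁻ᴺ degrees of error, i.e. 0.5 × 10⁻ᴺ × 63679.7 m.
Setting 31839.8 × 10⁻ᴺ ≤ 132 gives 10ᴺ ≥ 241.2, i.e. N ≥ 2.38.
N = 2 would give 318 m (too coarse); N = 3 gives 31.8 m ≤ 132 m.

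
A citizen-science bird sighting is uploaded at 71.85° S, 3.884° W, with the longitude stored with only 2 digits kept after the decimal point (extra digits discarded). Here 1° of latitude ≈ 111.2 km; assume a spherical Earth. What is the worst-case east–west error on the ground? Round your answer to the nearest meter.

Truncating at 2 decimal places can drop up to a full unit in the last place, so the longitude may be off by as much as 0.01°.
Parallels shrink by cos φ, so at 71.85° a degree of longitude is 111200 × 0.3115 ≈ 34639.4 m.
Maximum E–W displacement: 0.01 × 34639.4 = 346.394 m.

346 meters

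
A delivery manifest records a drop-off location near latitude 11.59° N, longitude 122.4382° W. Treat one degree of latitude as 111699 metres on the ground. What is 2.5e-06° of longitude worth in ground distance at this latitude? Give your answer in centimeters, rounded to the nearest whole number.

27 centimeters

One degree of longitude here spans 111699 × cos 11.59° = 111699 × 0.9796 ≈ 109421 m; 2.5e-06° of that is 0.273554 m.
That is 0.273554 m = 27.355 cm.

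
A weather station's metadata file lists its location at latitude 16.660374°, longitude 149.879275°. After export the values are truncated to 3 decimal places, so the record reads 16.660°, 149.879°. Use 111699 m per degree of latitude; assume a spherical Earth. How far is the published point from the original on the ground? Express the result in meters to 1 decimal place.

51.1 meters

Δlat = 16.660374 − 16.660 = +0.000374°; Δlon = 149.879275 − 149.879 = +0.000275°.
N–S: 0.000374° × 111699 m/° = 41.7754 m.
East–west at this latitude: 0.000275° × 111699 × cos 16.66° ≈ 0.000275 × 107010 = 29.4278 m.
Combined displacement = (41.7754² + 29.4278²)^½ ≈ 51.0997 m.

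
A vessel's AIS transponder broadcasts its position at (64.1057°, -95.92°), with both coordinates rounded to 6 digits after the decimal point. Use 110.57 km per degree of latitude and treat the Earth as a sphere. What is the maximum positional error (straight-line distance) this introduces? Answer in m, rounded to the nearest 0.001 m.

0.060 m

Rounding to 6 decimal places leaves each coordinate within ±5e-07° of the true value.
North–south component: 5e-07° × 110570 = 0.055285 m.
E–W at 64.1057°: 5e-07° × 110570 × cos 64.1057° = 5e-07 × 110570 × 0.4367 ≈ 0.0241436 m.
Worst case both components are at the extreme and orthogonal: √(0.055285² + 0.0241436²) ≈ 0.060327 m.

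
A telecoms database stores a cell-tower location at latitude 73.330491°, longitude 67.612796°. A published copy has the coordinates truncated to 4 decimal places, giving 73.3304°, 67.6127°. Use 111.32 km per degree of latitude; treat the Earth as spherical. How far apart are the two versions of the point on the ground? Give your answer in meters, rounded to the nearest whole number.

Δlat = 73.330491 − 73.3304 = +0.000091°; Δlon = 67.612796 − 67.6127 = +0.000096°.
N–S: 0.000091° × 111320 m/° = 10.1301 m.
East–west at this latitude: 0.000096° × 111320 × cos 73.3304° ≈ 0.000096 × 31932.4 = 3.06551 m.
Distance: √(10.1301² + 3.06551²) ≈ 10.5838 m.

11 meters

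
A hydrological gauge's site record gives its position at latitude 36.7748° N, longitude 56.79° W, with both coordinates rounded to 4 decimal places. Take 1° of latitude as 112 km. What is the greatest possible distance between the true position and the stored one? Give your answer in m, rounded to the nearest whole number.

7 m

Rounding to 4 decimal places leaves each coordinate within ±5e-05° of the true value.
Latitude error → 5e-05 × 112000 = 5.6 m along the meridian.
E–W at 36.7748°: 5e-05° × 112000 × cos 36.7748° = 5e-05 × 112000 × 0.8010 ≈ 4.48557 m.
The two errors are perpendicular, so the maximum displacement is √(5.6² + 4.48557²) ≈ 7.17498 m.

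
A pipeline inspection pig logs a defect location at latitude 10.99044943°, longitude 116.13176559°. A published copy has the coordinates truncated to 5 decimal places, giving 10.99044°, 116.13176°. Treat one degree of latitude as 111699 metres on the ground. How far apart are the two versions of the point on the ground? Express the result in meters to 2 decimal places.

Δlat = 10.99044943 − 10.99044 = +0.00000943°; Δlon = 116.13176559 − 116.13176 = +0.00000559°.
N–S: 0.00000943° × 111699 m/° = 1.05332 m.
E–W at 10.9904°: 0.00000559° × 111699 × cos 10.9904° = 0.00000559 × 111699 × 0.9817 ≈ 0.612945 m.
Combined displacement = (1.05332² + 0.612945²)^½ ≈ 1.21868 m.

1.22 meters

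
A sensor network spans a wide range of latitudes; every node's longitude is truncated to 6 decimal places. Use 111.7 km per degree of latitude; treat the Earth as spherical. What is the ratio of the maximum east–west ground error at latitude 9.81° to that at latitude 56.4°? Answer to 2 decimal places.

1.78

Truncating at 6 decimal places can drop up to a full unit in the last place, so the longitude may be off by as much as 1e-06°.
Error at 9.81° = 1e-06° × 111700 × cos 9.81° ≈ 0.1117 × 0.9854 = 0.11007 m.
At 56.4°: 1e-06° × 111700 × cos 56.4° = 1e-06 × 111700 × 0.5534 ≈ 0.061814 m.
The ratio reduces to cos 9.81° / cos 56.4° = 0.9854/0.5534 ≈ 1.7806.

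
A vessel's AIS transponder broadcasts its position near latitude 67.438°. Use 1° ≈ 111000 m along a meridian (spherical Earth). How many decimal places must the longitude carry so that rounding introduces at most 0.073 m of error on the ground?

At 67.438° one degree of longitude covers 111000 × cos 67.438° ≈ 111000 × 0.3837 ≈ 42588.8 m.
With N decimal places the half-ulp bound is 0.5·10⁻ᴺ°, or 0.5·10⁻ᴺ × 42588.8 m on the ground.
Need 0.5 × 42588.8 × 10⁻ᴺ ≤ 0.073 → 10⁻ᴺ ≤ 3.428e-06, so N ≥ 5.46.
So 6 decimal places suffice (0.0213 m); 5 would allow up to 0.213 m.

6 decimal places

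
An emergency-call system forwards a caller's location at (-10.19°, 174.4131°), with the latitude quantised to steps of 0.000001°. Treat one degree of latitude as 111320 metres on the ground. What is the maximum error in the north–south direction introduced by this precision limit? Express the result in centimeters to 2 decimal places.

5.57 centimeters

With a 0.000001° grid the true value lies within half a step, ±0.000001°/2 = ±5e-07°, of the stored one.
Along the meridian that is 5e-07° × 111320 m/° = 0.05566 m.
That is 0.05566 m = 5.566 cm.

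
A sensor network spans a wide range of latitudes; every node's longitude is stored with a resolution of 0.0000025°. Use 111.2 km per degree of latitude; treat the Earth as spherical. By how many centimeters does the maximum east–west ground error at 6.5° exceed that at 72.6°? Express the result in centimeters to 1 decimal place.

With a 0.0000025° grid the true value lies within half a step, ±0.0000025°/2 = ±1.25e-06°, of the stored one.
At 6.5°: 1.25e-06° × 111200 × cos 6.5° = 1.25e-06 × 111200 × 0.9936 ≈ 0.13811 m.
Error at 72.6° = 1.25e-06° × 111200 × cos 72.6° ≈ 0.139 × 0.2990 = 0.041567 m.
So the lower-latitude error exceeds the higher by 0.13811 − 0.041567 = 0.09654 m.
That is 0.0965398 m = 9.654 cm.

9.7 centimeters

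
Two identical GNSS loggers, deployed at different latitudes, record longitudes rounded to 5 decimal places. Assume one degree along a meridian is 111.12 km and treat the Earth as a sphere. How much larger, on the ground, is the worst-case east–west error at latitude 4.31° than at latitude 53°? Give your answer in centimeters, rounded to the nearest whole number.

Rounding to 5 decimal places leaves the longitude within ±5e-06° of the true value.
At 4.31°: 5e-06° × 111120 × cos 4.31° = 5e-06 × 111120 × 0.9972 ≈ 0.55403 m.
At 53°: 5e-06° × 111120 × cos 53° = 5e-06 × 111120 × 0.6018 ≈ 0.33437 m.
Difference: 0.55403 − 0.33437 = 0.21966 m.
That is 0.21966 m = 21.966 cm.

22 centimeters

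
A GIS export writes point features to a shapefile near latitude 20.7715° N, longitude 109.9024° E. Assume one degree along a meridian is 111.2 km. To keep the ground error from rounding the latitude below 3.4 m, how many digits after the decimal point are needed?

One degree of latitude covers 111200 m.
With N decimal places the half-ulp bound is 0.5·10⁻ᴺ°, or 0.5·10⁻ᴺ × 111200 m on the ground.
Setting 55600 × 10⁻ᴺ ≤ 3.4 gives 10ᴺ ≥ 1.635e+04, i.e. N ≥ 4.21.
At 4 places the error can reach 5.56 m, but 5 places keeps it to 0.556 m.

5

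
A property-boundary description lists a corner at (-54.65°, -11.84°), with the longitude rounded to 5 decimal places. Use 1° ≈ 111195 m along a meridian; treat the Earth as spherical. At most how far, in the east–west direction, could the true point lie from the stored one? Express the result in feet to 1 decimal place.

1.1 feet

Rounding to 5 decimal places leaves the longitude within ±5e-06° of the true value.
Parallels shrink by cos φ, so at 54.65° a degree of longitude is 111195 × 0.5786 ≈ 64334 m.
Maximum E–W displacement: 5e-06 × 64334 = 0.32167 m.
Converting: 0.32167 m × 3.2808 ft/m ≈ 1.0553 ft.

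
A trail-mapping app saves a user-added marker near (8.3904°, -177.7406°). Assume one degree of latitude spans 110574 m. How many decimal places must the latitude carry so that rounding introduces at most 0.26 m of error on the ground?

6 decimal places

One degree of latitude covers 110574 m.
Rounding to N decimal places gives at most 0.5 × 10⁻ᴺ degrees of error, i.e. 0.5 × 10⁻ᴺ × 110574 m.
Setting 55287 × 10⁻ᴺ ≤ 0.26 gives 10ᴺ ≥ 2.126e+05, i.e. N ≥ 5.33.
N = 5 would give 0.553 m (too coarse); N = 6 gives 0.0553 m ≤ 0.26 m.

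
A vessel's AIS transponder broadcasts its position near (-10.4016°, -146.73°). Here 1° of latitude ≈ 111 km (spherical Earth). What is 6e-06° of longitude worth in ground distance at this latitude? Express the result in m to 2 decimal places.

One degree of longitude here spans 111000 × cos 10.4016° = 111000 × 0.9836 ≈ 109176 m; 6e-06° of that is 0.655055 m.

0.66 m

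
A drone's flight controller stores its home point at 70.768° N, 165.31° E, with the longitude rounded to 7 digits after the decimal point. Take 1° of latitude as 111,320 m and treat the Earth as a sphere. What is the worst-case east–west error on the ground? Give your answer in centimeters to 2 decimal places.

Rounding to 7 decimal places leaves the longitude within ±5e-08° of the true value.
Parallels shrink by cos φ, so at 70.768° a degree of longitude is 111320 × 0.3294 ≈ 36668.1 m.
East–west error: 5e-08° × 36668.1 m/° ≈ 0.00183341 m.
That is 0.00183341 m = 0.18334 cm.

0.18 centimeters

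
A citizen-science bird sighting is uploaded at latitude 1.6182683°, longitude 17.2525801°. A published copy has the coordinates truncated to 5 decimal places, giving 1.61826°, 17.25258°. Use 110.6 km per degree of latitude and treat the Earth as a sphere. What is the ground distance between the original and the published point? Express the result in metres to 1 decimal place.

Δlat = 1.6182683 − 1.61826 = +0.0000083°; Δlon = 17.2525801 − 17.25258 = +0.0000001°.
N–S: 0.0000083° × 110600 m/° = 0.91798 m.
East–west at this latitude: 0.0000001° × 110600 × cos 1.61826° ≈ 0.0000001 × 110556 = 0.0110556 m.
Combined displacement = (0.91798² + 0.0110556²)^½ ≈ 0.918047 m.

0.9 metres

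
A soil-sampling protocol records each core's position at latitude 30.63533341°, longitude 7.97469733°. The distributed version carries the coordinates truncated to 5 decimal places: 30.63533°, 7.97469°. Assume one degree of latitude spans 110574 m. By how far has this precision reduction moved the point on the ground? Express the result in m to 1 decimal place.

0.8 m

The latitude changed by +0.00000341° and the longitude by +0.00000733°.
N–S: 0.00000341° × 110574 m/° = 0.377057 m.
E–W at 30.6353°: 0.00000733° × 110574 × cos 30.6353° = 0.00000733 × 110574 × 0.8604 ≈ 0.697383 m.
Distance: √(0.377057² + 0.697383²) ≈ 0.79279 m.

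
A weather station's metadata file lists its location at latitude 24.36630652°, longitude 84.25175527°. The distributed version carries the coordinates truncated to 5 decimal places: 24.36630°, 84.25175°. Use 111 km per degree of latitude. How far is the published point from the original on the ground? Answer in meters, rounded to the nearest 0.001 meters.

The latitude changed by +0.00000652° and the longitude by +0.00000527°.
North–south shift: 0.00000652 × 111000 = 0.72372 m.
East–west at this latitude: 0.00000527° × 111000 × cos 24.3663° ≈ 0.00000527 × 101113 = 0.532865 m.
Distance: √(0.72372² + 0.532865²) ≈ 0.89873 m.

0.899 meters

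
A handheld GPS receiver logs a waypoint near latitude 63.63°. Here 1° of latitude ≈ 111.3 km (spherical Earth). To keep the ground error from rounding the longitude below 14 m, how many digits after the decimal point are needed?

At 63.63° one degree of longitude covers 111300 × cos 63.63° ≈ 111300 × 0.4442 ≈ 49435.7 m.
N decimal places → at most half a unit in the last place, 0.5 × 10⁻ᴺ° = 49435.7/2 × 10⁻ᴺ m.
Need 0.5 × 49435.7 × 10⁻ᴺ ≤ 14 → 10⁻ᴺ ≤ 5.664e-04, so N ≥ 3.25.
N = 3 would give 24.7 m (too coarse); N = 4 gives 2.47 m ≤ 14 m.

4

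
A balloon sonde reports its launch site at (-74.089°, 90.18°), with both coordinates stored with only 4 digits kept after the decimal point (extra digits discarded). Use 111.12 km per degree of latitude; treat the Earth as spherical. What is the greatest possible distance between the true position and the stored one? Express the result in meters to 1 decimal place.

11.5 meters

Truncating at 4 decimal places can drop up to a full unit in the last place, so each coordinate may be off by as much as 0.0001°.
North–south component: 0.0001° × 111120 = 11.112 m.
Longitude error → 0.0001 × 111120 × cos 74.089° = 0.0001 × 111120 × 0.2741 ≈ 3.04629 m.
The two errors are perpendicular, so the maximum displacement is √(11.112² + 3.04629²) ≈ 11.522 m.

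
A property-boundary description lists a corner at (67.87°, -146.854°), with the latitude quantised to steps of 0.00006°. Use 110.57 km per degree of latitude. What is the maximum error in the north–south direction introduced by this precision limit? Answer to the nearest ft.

11 ft

With a 0.00006° grid the true value lies within half a step, ±0.00006°/2 = ±3e-05°, of the stored one.
So the N–S error is at most 3e-05 × 110570 = 3.3171 m.
In feet: 3.3171 m ÷ 0.3048 ≈ 10.883 ft.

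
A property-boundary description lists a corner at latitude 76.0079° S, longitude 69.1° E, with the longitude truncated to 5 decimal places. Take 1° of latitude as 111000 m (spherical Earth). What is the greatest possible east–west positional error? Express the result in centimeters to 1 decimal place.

Truncating at 5 decimal places can drop up to a full unit in the last place, so the longitude may be off by as much as 1e-05°.
Parallels shrink by cos φ, so at 76.0079° a degree of longitude is 111000 × 0.2418 ≈ 26838.5 m.
East–west error: 1e-05° × 26838.5 m/° ≈ 0.268385 m.
That is 0.268385 m = 26.838 cm.

26.8 centimeters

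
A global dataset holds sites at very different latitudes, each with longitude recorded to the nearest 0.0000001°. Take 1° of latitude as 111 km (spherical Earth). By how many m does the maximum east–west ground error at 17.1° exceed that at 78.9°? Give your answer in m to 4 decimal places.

Rounding to 7 decimal places leaves the longitude within ±5e-08° of the true value.
At 17.1°: 5e-08° × 111000 × cos 17.1° = 5e-08 × 111000 × 0.9558 ≈ 0.0053047 m.
Error at 78.9° = 5e-08° × 111000 × cos 78.9° ≈ 0.00555 × 0.1925 = 0.0010685 m.
So the lower-latitude error exceeds the higher by 0.0053047 − 0.0010685 = 0.0042362 m.

0.0042 m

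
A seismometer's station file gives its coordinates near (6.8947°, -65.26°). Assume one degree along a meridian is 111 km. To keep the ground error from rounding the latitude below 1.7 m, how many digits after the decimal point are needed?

5

One degree of latitude covers 111000 m.
N decimal places → at most half a unit in the last place, 0.5 × 10⁻ᴺ° = 111000/2 × 10⁻ᴺ m.
Need 0.5 × 111000 × 10⁻ᴺ ≤ 1.7 → 10⁻ᴺ ≤ 3.063e-05, so N ≥ 4.51.
N = 4 would give 5.55 m (too coarse); N = 5 gives 0.555 m ≤ 1.7 m.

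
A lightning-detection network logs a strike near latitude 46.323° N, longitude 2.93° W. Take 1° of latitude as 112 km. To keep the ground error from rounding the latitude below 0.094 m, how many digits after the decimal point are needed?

One degree of latitude covers 112000 m.
With N decimal places the half-ulp bound is 0.5·10⁻ᴺ°, or 0.5·10⁻ᴺ × 112000 m on the ground.
Need 0.5 × 112000 × 10⁻ᴺ ≤ 0.094 → 10⁻ᴺ ≤ 1.679e-06, so N ≥ 5.78.
So 6 decimal places suffice (0.056 m); 5 would allow up to 0.56 m.

6 decimal places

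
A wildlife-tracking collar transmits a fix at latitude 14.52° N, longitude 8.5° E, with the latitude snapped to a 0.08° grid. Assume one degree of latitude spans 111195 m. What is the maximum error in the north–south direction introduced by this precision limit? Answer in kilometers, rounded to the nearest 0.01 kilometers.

With a 0.08° grid the true value lies within half a step, ±0.08°/2 = ±0.04°, of the stored one.
So the N–S error is at most 0.04 × 111195 = 4447.8 m.
That is 4447.8 m = 4.4478 km.

4.45 kilometers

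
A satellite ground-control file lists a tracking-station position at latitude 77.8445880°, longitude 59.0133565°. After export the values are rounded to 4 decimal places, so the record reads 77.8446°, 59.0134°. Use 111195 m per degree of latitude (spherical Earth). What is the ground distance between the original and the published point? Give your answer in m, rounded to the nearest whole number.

2 m

Δlat = 77.8445880 − 77.8446 = -0.0000120°; Δlon = 59.0133565 − 59.0134 = -0.0000435°.
N–S: -0.0000120° × 111195 m/° = -1.33434 m.
East–west at this latitude: -0.0000435° × 111195 × cos 77.8446° ≈ -0.0000435 × 23413.7 = -1.01849 m.
Hypotenuse of the two orthogonal shifts: √(1.33434² + 1.01849²) = 1.67863 m.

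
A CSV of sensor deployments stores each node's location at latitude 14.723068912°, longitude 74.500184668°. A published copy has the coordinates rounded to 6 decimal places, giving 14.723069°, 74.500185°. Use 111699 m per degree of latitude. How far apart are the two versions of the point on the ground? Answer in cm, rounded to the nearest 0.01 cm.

3.72 cm

The latitude changed by -0.000000088° and the longitude by -0.000000332°.
N–S: -0.000000088° × 111699 m/° = -0.00982951 m.
East–west at this latitude: -0.000000332° × 111699 × cos 14.7231° ≈ -0.000000332 × 108031 = -0.0358664 m.
Distance: √(0.00982951² + 0.0358664²) ≈ 0.037189 m.
That is 0.037189 m = 3.7189 cm.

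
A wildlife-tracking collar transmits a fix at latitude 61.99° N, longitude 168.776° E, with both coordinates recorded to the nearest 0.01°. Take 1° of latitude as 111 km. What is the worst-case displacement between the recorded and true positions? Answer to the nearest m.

Rounding to 2 decimal places leaves each coordinate within ±0.005° of the true value.
Latitude error → 0.005 × 111000 = 555 m along the meridian.
E–W at 61.99°: 0.005° × 111000 × cos 61.99° = 0.005 × 111000 × 0.4696 ≈ 260.642 m.
Combining orthogonally: (555² + 260.642²)^½ ≈ 613.155 m.

613 m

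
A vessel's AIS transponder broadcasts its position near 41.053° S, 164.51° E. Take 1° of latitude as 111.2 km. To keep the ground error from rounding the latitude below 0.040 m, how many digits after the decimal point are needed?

7 decimal places

One degree of latitude covers 111200 m.
N decimal places → at most half a unit in the last place, 0.5 × 10⁻ᴺ° = 111200/2 × 10⁻ᴺ m.
Need 0.5 × 111200 × 10⁻ᴺ ≤ 0.040 → 10⁻ᴺ ≤ 7.194e-07, so N ≥ 6.14.
N = 6 would give 0.0556 m (too coarse); N = 7 gives 0.00556 m ≤ 0.040 m.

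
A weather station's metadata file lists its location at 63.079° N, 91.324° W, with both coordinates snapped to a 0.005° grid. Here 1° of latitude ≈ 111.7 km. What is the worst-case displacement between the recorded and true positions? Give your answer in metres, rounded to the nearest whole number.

With a 0.005° grid the true value lies within half a step, ±0.005°/2 = ±0.0025°, of the stored one.
Latitude error → 0.0025 × 111700 = 279.25 m along the meridian.
East–west component at 63.079°: 0.0025° × 111700 × cos 63.079° ≈ 0.0025 × 50573.5 ≈ 126.434 m.
The two errors are perpendicular, so the maximum displacement is √(279.25² + 126.434²) ≈ 306.539 m.

307 metres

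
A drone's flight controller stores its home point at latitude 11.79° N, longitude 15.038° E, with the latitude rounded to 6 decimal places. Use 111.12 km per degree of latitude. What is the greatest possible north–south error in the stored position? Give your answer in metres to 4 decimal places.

0.0556 metres

Rounding to 6 decimal places leaves the latitude within ±5e-07° of the true value.
So the N–S error is at most 5e-07 × 111120 = 0.05556 m.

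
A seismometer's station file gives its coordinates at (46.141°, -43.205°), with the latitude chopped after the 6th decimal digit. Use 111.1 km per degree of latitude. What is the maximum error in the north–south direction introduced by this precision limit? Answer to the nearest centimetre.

Truncating at 6 decimal places can drop up to a full unit in the last place, so the latitude may be off by as much as 1e-06°.
Along the meridian that is 1e-06° × 111100 m/° = 0.1111 m.
That is 0.1111 m = 11.11 cm.

11 centimetres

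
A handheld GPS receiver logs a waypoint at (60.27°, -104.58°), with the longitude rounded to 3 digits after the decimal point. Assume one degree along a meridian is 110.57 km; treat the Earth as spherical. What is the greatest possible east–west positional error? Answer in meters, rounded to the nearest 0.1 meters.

27.4 meters

Rounding to 3 decimal places leaves the longitude within ±0.0005° of the true value.
One degree of longitude at 60.27° is 110570 × cos 60.27° ≈ 110570 × 0.4959 = 54833.1 m.
So at most 0.0005° × 54833.1 ≈ 27.4166 m east–west.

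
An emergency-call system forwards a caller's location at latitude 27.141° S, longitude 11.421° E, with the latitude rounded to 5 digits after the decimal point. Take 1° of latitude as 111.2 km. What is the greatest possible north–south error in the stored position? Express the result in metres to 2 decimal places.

Rounding to 5 decimal places leaves the latitude within ±5e-06° of the true value.
Along the meridian that is 5e-06° × 111200 m/° = 0.556 m.

0.56 metres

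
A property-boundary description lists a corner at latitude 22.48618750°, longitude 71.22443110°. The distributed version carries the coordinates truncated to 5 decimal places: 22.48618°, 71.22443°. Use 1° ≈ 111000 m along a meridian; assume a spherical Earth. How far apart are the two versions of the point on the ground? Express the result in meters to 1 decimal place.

The latitude changed by +0.00000750° and the longitude by +0.00000110°.
North–south shift: 0.00000750 × 111000 = 0.8325 m.
E–W at 22.4862°: 0.00000110° × 111000 × cos 22.4862° = 0.00000110 × 111000 × 0.9240 ≈ 0.112817 m.
Hypotenuse of the two orthogonal shifts: √(0.8325² + 0.112817²) = 0.840109 m.

0.8 meters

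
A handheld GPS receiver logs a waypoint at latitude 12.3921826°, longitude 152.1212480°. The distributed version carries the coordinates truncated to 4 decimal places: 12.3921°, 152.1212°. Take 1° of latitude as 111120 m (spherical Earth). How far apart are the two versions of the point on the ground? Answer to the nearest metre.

Δlat = 12.3921826 − 12.3921 = +0.0000826°; Δlon = 152.1212480 − 152.1212 = +0.0000480°.
North–south shift: 0.0000826 × 111120 = 9.17851 m.
E–W at 12.3921°: 0.0000480° × 111120 × cos 12.3921° = 0.0000480 × 111120 × 0.9767 ≈ 5.20949 m.
Hypotenuse of the two orthogonal shifts: √(9.17851² + 5.20949²) = 10.5539 m.

11 metres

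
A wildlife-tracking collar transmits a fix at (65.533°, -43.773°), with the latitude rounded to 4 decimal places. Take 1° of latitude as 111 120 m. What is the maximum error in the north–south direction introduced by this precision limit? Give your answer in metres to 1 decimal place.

5.6 metres

Rounding to 4 decimal places leaves the latitude within ±5e-05° of the true value.
North–south distance: 5e-05° × 111120 m/° = 5.556 m.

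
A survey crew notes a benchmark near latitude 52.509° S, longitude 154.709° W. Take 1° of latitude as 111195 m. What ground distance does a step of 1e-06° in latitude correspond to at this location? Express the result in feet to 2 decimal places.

Along a meridian 1e-06° is 1e-06 × 111195 = 0.111195 m.
In feet: 0.111195 m ÷ 0.3048 ≈ 0.36481 ft.

0.36 feet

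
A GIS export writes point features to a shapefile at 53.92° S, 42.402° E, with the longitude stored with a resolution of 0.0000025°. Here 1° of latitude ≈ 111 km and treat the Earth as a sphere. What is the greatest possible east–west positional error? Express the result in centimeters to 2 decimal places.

8.17 centimeters

With a 0.0000025° grid the true value lies within half a step, ±0.0000025°/2 = ±1.25e-06°, of the stored one.
At latitude 53.92° a degree of longitude spans 111000 m × cos 53.92° = 111000 × 0.5889 ≈ 65369.5 m.
So at most 1.25e-06° × 65369.5 ≈ 0.0817119 m east–west.
That is 0.0817119 m = 8.1712 cm.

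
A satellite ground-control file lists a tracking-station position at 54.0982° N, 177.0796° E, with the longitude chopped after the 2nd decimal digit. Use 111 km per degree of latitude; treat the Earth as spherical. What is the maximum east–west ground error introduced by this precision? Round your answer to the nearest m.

651 m

Truncating at 2 decimal places can drop up to a full unit in the last place, so the longitude may be off by as much as 0.01°.
At latitude 54.0982° a degree of longitude spans 111000 m × cos 54.0982° = 111000 × 0.5864 ≈ 65090.2 m.
Maximum E–W displacement: 0.01 × 65090.2 = 650.902 m.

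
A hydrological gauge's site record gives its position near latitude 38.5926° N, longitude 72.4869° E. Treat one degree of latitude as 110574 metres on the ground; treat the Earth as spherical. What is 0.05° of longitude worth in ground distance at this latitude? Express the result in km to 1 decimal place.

At 38.5926° a degree of longitude is 110574 × cos 38.5926° ≈ 86424.8 m, so 0.05° corresponds to 4321.24 m.
That is 4321.24 m = 4.3212 km.

4.3 km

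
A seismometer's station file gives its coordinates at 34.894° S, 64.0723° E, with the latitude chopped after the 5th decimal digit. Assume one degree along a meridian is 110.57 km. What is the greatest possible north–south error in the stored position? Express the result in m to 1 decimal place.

1.1 m

Truncating at 5 decimal places can drop up to a full unit in the last place, so the latitude may be off by as much as 1e-05°.
Along the meridian that is 1e-05° × 110570 m/° = 1.1057 m.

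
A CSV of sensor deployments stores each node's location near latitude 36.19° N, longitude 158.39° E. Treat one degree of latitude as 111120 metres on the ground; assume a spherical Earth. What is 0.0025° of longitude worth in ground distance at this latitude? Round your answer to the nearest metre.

0.0025° of longitude at 36.19° is 0.0025 × 111120 × cos 36.19° ≈ 0.0025 × 89680.9 = 224.202 m.

224 metres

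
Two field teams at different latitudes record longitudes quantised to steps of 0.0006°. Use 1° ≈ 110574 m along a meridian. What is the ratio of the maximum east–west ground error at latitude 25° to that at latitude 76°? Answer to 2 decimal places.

With a 0.0006° grid the true value lies within half a step, ±0.0006°/2 = ±0.0003°, of the stored one.
At 25°: 0.0003° × 110574 × cos 25° = 0.0003 × 110574 × 0.9063 ≈ 30.064 m.
At 76°: 0.0003° × 110574 × cos 76° = 0.0003 × 110574 × 0.2419 ≈ 8.0251 m.
Ratio: 30.064 / 8.0251 = cos 25° / cos 76° ≈ 3.7463.

3.75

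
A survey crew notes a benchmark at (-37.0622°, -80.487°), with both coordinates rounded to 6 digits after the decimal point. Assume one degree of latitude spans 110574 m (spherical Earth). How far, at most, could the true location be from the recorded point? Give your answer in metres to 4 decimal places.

0.0707 metres

Rounding to 6 decimal places leaves each coordinate within ±5e-07° of the true value.
Latitude error → 5e-07 × 110574 = 0.055287 m along the meridian.
E–W at 37.0622°: 5e-07° × 110574 × cos 37.0622° = 5e-07 × 110574 × 0.7980 ≈ 0.044118 m.
The two errors are perpendicular, so the maximum displacement is √(0.055287² + 0.044118²) ≈ 0.0707323 m.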